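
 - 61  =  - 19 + -42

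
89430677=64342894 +25087783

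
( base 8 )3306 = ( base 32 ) 1m6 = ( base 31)1ot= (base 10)1734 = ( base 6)12010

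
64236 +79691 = 143927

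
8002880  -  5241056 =2761824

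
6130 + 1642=7772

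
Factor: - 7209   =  -3^4*89^1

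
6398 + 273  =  6671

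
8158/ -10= - 816 + 1/5 = -815.80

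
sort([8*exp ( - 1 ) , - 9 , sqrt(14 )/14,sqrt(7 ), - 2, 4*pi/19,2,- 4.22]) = [ - 9, - 4.22, - 2,  sqrt( 14)/14, 4*pi/19,2 , sqrt( 7),8*exp( - 1) ] 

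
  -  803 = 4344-5147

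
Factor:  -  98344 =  - 2^3*19^1*647^1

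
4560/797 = 4560/797 = 5.72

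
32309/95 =340 + 9/95 = 340.09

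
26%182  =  26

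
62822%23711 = 15400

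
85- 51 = 34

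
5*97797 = 488985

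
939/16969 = 939/16969  =  0.06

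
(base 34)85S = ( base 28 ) c1a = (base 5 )300241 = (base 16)24E6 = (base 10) 9446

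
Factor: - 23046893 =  - 37^1*622889^1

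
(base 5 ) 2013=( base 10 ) 258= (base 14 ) 146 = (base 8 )402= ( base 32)82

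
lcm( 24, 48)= 48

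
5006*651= 3258906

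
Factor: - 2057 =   -  11^2*17^1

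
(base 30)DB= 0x191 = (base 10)401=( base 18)145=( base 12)295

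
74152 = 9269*8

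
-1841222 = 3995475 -5836697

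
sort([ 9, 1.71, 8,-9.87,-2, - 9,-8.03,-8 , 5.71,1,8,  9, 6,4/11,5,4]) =[-9.87 ,-9, - 8.03 , - 8,-2, 4/11,1, 1.71,  4, 5,5.71, 6, 8,8, 9, 9]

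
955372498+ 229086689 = 1184459187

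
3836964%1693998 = 448968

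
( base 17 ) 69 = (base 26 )47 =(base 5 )421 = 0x6F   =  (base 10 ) 111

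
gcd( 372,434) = 62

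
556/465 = 1+91/465 = 1.20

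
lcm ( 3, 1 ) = 3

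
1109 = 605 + 504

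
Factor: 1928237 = 1928237^1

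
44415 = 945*47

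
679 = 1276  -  597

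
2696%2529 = 167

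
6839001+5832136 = 12671137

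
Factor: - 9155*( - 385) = 5^2*7^1*11^1*1831^1  =  3524675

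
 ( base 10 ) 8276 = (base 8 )20124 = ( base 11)6244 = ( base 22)H24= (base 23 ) fej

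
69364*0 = 0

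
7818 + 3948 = 11766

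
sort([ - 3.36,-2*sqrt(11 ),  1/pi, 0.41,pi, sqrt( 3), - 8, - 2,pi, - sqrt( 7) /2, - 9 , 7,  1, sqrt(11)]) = [ - 9, - 8 ,-2*sqrt( 11),  -  3.36,  -  2, -sqrt (7 ) /2,1/pi,0.41,1,  sqrt(3 ),pi,pi, sqrt(11 ), 7] 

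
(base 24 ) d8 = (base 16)140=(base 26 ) C8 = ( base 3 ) 102212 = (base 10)320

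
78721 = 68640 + 10081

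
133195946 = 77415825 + 55780121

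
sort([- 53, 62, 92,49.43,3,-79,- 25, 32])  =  [  -  79,-53, - 25, 3,32,49.43, 62,  92 ]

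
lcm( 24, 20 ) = 120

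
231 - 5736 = -5505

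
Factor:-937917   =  -3^2*23^2*197^1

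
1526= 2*763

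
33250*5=166250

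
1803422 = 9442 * 191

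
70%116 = 70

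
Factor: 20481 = 3^1*6827^1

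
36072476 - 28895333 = 7177143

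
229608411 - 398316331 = -168707920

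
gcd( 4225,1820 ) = 65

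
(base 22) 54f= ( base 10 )2523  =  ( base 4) 213123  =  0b100111011011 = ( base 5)40043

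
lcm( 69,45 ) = 1035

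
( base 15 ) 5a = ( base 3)10011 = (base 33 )2j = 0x55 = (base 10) 85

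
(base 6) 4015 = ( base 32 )rb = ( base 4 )31223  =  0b1101101011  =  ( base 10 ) 875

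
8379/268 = 31+71/268 =31.26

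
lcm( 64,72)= 576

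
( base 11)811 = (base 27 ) 198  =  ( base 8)1724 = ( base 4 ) 33110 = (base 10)980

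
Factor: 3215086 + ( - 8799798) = -2^3*7^1*31^1*3217^1 = -5584712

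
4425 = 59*75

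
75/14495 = 15/2899=0.01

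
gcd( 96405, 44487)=3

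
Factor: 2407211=2407211^1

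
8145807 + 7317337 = 15463144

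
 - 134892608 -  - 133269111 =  - 1623497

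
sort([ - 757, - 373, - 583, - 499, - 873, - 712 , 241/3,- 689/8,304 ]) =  [ - 873,-757, - 712, - 583,  -  499, -373,-689/8, 241/3, 304 ] 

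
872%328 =216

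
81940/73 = 81940/73 = 1122.47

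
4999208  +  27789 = 5026997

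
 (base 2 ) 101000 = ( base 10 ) 40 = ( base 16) 28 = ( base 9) 44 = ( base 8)50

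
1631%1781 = 1631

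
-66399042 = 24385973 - 90785015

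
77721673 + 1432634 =79154307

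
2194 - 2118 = 76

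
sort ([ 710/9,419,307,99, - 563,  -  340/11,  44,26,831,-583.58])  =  [-583.58 , - 563,- 340/11, 26,44 , 710/9,99,307 , 419,831 ]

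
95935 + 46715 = 142650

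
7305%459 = 420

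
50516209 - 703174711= - 652658502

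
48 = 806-758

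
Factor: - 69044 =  - 2^2 * 41^1 * 421^1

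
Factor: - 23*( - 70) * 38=61180  =  2^2*5^1 * 7^1*19^1*23^1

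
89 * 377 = 33553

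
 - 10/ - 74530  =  1/7453 = 0.00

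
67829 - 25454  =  42375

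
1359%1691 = 1359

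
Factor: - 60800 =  - 2^7 *5^2*19^1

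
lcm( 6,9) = 18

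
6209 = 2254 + 3955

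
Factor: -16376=  -  2^3 * 23^1*89^1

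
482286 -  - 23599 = 505885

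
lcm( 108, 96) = 864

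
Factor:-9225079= - 9225079^1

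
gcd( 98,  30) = 2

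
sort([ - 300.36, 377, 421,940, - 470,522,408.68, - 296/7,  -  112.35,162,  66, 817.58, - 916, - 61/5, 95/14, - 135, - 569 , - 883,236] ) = [ - 916 , - 883, - 569, - 470 ,-300.36, - 135, - 112.35, - 296/7,  -  61/5,95/14, 66,  162 , 236, 377 , 408.68 , 421,522,  817.58 , 940 ]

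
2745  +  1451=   4196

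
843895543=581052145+262843398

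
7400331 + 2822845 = 10223176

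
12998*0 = 0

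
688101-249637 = 438464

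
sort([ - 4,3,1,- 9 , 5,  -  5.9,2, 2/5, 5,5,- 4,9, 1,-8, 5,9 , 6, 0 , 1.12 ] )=[ - 9 ,-8, - 5.9,-4,  -  4,0, 2/5,1,1,1.12,2, 3, 5, 5,5, 5,6,9, 9 ]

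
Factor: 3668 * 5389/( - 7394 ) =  - 2^1*7^1*17^1*131^1*317^1*3697^ ( - 1) =- 9883426/3697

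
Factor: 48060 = 2^2*3^3*5^1*89^1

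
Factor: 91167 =3^1* 30389^1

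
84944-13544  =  71400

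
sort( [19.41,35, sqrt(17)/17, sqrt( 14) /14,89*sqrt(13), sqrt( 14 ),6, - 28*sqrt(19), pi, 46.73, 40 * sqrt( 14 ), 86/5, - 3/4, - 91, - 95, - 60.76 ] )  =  [ - 28* sqrt( 19 ), - 95, - 91, - 60.76, - 3/4, sqrt( 17) /17,sqrt(14 )/14,pi, sqrt(14), 6,86/5,19.41, 35 , 46.73,40  *sqrt(14) , 89*sqrt(13 )]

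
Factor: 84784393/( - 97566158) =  - 2^( - 1)*433^( - 1 )* 112663^(-1)*84784393^1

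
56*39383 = 2205448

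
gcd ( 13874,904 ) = 2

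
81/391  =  81/391 = 0.21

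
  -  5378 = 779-6157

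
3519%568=111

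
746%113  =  68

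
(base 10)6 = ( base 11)6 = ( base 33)6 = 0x6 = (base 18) 6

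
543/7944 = 181/2648 =0.07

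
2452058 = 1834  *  1337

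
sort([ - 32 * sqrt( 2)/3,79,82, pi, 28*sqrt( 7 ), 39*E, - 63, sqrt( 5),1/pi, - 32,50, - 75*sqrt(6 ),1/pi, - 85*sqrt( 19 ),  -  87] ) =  [ - 85*sqrt( 19),  -  75*sqrt( 6 ),-87,  -  63,-32,- 32*sqrt ( 2) /3, 1/pi, 1/pi,sqrt( 5 ), pi, 50, 28*sqrt( 7), 79, 82  ,  39*E] 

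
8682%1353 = 564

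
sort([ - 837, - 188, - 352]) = [ - 837, - 352, - 188 ]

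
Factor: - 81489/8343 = - 3^(  -  3)*23^1*103^( - 1)*1181^1 = - 27163/2781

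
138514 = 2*69257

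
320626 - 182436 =138190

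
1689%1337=352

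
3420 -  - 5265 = 8685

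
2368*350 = 828800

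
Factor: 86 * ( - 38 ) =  - 3268 =- 2^2*19^1*43^1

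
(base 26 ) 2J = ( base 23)32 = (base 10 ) 71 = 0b1000111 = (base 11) 65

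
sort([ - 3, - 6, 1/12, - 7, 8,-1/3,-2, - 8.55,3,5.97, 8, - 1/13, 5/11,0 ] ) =[  -  8.55, - 7,  -  6, - 3,-2,  -  1/3, - 1/13,  0, 1/12, 5/11, 3,5.97 , 8, 8 ] 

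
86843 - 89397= - 2554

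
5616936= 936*6001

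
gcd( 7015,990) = 5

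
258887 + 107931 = 366818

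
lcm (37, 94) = 3478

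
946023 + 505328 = 1451351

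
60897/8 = 7612 + 1/8 = 7612.12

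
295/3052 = 295/3052 = 0.10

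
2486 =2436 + 50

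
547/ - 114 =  - 5 + 23/114 = -4.80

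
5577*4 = 22308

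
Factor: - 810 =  - 2^1*3^4 * 5^1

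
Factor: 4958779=7^1*113^1*6269^1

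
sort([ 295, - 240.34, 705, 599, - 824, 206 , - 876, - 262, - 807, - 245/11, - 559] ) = [ - 876, - 824, - 807,  -  559,-262 , - 240.34, - 245/11,206, 295,599, 705]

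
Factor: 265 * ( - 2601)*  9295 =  - 6406718175  =  -3^2* 5^2*11^1 * 13^2 * 17^2 * 53^1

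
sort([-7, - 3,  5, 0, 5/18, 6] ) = [ - 7, - 3,  0 , 5/18,5,6 ] 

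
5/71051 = 5/71051 = 0.00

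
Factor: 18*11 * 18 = 3564=2^2*3^4*11^1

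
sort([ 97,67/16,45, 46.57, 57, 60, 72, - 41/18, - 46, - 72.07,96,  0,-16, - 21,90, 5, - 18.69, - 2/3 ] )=[ - 72.07, - 46, - 21, - 18.69, - 16, -41/18, - 2/3, 0, 67/16, 5, 45, 46.57, 57,60,72,90,96,97]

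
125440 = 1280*98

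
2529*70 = 177030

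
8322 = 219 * 38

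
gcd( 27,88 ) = 1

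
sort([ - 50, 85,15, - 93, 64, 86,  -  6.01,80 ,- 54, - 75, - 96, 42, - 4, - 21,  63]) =[ - 96, - 93, - 75, - 54, - 50, - 21 , - 6.01, - 4, 15, 42, 63, 64, 80, 85,86] 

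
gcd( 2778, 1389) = 1389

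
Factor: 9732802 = 2^1*4866401^1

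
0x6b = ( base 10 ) 107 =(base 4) 1223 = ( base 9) 128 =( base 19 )5C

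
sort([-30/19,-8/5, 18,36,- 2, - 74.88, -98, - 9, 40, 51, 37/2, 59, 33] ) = [ - 98 , - 74.88,-9, - 2, - 8/5, - 30/19,18, 37/2,  33 , 36,40,51,59] 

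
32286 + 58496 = 90782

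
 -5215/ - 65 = 1043/13 = 80.23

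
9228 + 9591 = 18819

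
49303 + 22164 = 71467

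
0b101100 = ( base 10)44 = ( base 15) 2e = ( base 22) 20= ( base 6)112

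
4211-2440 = 1771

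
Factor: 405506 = 2^1*202753^1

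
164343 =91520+72823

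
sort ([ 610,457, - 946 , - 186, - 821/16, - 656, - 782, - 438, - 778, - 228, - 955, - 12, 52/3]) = [ - 955, - 946, - 782, - 778 , - 656, - 438, - 228,- 186, - 821/16,-12, 52/3, 457, 610 ]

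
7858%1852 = 450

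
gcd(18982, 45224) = 2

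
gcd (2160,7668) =108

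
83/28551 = 83/28551 = 0.00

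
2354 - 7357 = -5003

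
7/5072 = 7/5072=0.00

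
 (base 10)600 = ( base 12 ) 420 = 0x258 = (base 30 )k0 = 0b1001011000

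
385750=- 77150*( - 5 ) 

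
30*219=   6570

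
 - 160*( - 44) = 7040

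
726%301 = 124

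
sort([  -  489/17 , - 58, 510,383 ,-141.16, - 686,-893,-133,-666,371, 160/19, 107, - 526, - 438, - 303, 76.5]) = [-893,  -  686,- 666, -526,-438,  -  303, - 141.16, - 133, - 58,-489/17,160/19,76.5, 107, 371, 383,510]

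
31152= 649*48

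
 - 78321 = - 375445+297124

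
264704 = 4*66176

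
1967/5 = 1967/5=393.40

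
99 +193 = 292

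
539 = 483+56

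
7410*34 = 251940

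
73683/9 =8187  =  8187.00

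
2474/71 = 2474/71 = 34.85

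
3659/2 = 1829+1/2 = 1829.50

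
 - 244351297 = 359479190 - 603830487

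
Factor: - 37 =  - 37^1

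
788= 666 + 122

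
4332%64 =44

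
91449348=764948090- 673498742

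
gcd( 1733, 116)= 1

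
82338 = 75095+7243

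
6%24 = 6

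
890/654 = 445/327 = 1.36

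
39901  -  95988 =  - 56087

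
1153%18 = 1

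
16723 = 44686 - 27963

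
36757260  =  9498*3870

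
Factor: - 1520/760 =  - 2 = -2^1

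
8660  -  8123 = 537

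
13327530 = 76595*174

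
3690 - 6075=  - 2385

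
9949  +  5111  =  15060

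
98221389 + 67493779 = 165715168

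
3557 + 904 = 4461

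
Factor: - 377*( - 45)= 16965 = 3^2*5^1*13^1*29^1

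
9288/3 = 3096 = 3096.00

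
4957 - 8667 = -3710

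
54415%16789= 4048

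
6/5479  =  6/5479 = 0.00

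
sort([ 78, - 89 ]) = [ - 89, 78]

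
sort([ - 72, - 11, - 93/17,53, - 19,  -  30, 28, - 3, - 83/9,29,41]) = [ - 72, - 30, - 19, - 11, - 83/9, - 93/17, - 3, 28, 29, 41,  53]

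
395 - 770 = - 375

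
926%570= 356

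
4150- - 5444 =9594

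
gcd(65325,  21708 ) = 201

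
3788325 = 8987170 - 5198845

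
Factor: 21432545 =5^1*41^1* 104549^1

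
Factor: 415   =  5^1*83^1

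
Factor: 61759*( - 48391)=  -  7^1*31^1*151^1*223^1*409^1  =  - 2988579769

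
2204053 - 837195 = 1366858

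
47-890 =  - 843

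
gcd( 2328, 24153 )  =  291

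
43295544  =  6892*6282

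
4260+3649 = 7909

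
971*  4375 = 4248125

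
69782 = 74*943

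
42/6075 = 14/2025= 0.01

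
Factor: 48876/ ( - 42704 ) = -12219/10676 =- 2^( - 2 )*3^1*17^(  -  1 )*157^ ( - 1 )*4073^1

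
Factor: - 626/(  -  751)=2^1*313^1 * 751^( - 1)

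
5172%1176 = 468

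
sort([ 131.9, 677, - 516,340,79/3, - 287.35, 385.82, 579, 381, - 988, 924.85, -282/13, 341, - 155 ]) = [ - 988,  -  516, - 287.35, - 155, - 282/13,79/3,  131.9,340,341, 381, 385.82 , 579, 677, 924.85]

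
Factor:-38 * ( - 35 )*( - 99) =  -2^1*3^2*5^1*7^1*11^1*19^1 = -131670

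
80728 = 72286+8442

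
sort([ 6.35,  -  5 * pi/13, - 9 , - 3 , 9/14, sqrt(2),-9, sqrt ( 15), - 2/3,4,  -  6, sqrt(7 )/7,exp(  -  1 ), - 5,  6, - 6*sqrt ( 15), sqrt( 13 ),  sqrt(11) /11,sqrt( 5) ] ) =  [- 6*sqrt(15 ),  -  9, - 9 ,-6,-5,- 3 ,-5*pi/13, - 2/3,sqrt( 11)/11, exp( - 1),sqrt(7)/7 , 9/14 , sqrt( 2),sqrt(5) , sqrt(13 ), sqrt( 15), 4,6, 6.35 ] 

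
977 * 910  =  889070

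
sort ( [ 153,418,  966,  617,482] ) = [153,418, 482,  617, 966 ]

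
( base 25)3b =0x56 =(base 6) 222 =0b1010110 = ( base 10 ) 86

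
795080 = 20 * 39754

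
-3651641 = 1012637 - 4664278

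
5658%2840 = 2818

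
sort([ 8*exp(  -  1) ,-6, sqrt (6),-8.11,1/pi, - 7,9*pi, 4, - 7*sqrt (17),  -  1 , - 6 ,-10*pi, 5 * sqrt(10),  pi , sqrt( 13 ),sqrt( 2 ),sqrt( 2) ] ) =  [ - 10*pi, - 7 * sqrt(17),-8.11, - 7, - 6,-6, - 1, 1/pi,sqrt(2),  sqrt( 2 ), sqrt(6 ),8*exp( - 1 ),pi,sqrt( 13 ),4,5*sqrt( 10), 9*pi]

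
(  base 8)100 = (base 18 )3A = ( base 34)1U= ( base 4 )1000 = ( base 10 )64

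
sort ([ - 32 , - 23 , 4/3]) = [ - 32, - 23, 4/3 ]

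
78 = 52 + 26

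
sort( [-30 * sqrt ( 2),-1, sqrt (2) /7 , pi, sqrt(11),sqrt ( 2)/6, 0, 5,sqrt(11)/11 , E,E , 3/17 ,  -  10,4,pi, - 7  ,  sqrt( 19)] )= [-30*sqrt( 2),-10,-7, - 1, 0,3/17, sqrt( 2)/7, sqrt( 2)/6, sqrt(11)/11,E,  E,  pi,  pi,sqrt(11), 4, sqrt(19),5]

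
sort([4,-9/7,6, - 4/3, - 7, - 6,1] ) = [ - 7, - 6, - 4/3,-9/7, 1, 4,6] 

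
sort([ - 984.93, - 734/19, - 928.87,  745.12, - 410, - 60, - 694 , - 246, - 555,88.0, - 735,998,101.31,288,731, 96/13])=[-984.93 , - 928.87, - 735, - 694, - 555,-410,-246, - 60, - 734/19 , 96/13,88.0, 101.31,288,731,745.12 , 998]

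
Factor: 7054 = 2^1*3527^1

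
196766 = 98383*2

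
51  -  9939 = - 9888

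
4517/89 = 4517/89 = 50.75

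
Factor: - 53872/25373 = - 2^4*7^1 * 13^1*37^1*25373^ ( - 1) 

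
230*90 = 20700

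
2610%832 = 114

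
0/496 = 0 = 0.00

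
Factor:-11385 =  - 3^2* 5^1 * 11^1* 23^1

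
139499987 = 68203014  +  71296973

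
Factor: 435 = 3^1*5^1*29^1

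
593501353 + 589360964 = 1182862317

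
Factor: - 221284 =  -2^2*7^2*1129^1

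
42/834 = 7/139 = 0.05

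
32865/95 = 6573/19 = 345.95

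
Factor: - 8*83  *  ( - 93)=2^3* 3^1*31^1*83^1=61752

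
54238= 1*54238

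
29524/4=7381=7381.00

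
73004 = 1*73004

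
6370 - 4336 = 2034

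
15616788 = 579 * 26972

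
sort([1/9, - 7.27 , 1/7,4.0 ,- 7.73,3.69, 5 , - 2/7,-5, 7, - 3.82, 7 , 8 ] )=[ - 7.73,-7.27, - 5, - 3.82, - 2/7, 1/9 , 1/7, 3.69,4.0, 5, 7,7,8] 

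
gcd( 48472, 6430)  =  2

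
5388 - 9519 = -4131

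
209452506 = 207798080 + 1654426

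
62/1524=31/762  =  0.04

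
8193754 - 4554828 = 3638926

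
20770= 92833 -72063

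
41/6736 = 41/6736 = 0.01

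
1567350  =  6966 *225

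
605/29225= 121/5845 = 0.02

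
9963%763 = 44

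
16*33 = 528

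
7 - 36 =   -  29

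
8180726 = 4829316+3351410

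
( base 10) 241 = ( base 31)7O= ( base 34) 73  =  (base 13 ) 157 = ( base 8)361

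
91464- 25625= 65839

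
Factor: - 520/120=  - 13/3 = -3^( - 1)*13^1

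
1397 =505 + 892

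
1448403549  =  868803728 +579599821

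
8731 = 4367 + 4364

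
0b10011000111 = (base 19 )377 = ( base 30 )1AN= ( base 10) 1223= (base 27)1I8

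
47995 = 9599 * 5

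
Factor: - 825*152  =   - 2^3 * 3^1 * 5^2*11^1 * 19^1 = -  125400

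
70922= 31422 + 39500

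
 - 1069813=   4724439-5794252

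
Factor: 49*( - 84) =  - 2^2*3^1* 7^3= - 4116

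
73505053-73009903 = 495150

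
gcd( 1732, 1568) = 4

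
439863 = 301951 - -137912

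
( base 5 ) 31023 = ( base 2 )11111011101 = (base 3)2202120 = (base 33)1s0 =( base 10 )2013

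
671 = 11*61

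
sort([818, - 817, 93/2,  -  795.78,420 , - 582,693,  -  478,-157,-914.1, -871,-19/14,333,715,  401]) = [ - 914.1, - 871, - 817,-795.78, - 582, -478, - 157, - 19/14,93/2, 333, 401 , 420,693, 715, 818]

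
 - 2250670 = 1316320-3566990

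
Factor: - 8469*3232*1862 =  - 50966306496 = - 2^6 * 3^2* 7^2 * 19^1*101^1* 941^1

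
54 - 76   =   - 22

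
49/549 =49/549 = 0.09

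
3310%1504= 302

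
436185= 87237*5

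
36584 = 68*538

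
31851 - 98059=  - 66208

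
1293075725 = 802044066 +491031659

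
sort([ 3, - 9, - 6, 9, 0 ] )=[ - 9, - 6,0,3, 9 ] 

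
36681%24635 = 12046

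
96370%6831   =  736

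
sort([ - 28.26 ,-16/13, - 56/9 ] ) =[ - 28.26 , - 56/9, - 16/13]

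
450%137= 39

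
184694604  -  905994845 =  - 721300241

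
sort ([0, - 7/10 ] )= [-7/10,0 ]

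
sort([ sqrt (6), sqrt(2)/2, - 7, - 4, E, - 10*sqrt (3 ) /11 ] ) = [ - 7 , -4,-10*sqrt(3 ) /11,sqrt(2)/2, sqrt(6), E ] 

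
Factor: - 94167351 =-3^2  *  271^1*38609^1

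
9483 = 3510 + 5973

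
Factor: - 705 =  - 3^1*5^1*47^1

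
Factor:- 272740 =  - 2^2  *  5^1*13^1*1049^1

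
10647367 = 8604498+2042869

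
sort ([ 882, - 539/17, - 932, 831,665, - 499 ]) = [ - 932,- 499 , - 539/17, 665, 831, 882]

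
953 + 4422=5375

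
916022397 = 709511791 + 206510606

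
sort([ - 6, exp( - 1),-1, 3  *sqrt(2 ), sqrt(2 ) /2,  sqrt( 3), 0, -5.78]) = [ - 6, - 5.78,-1,0,  exp( - 1 ),sqrt(2 )/2,sqrt( 3), 3 * sqrt(2) ] 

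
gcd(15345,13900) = 5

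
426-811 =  - 385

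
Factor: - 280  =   - 2^3*5^1*7^1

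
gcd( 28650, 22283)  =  1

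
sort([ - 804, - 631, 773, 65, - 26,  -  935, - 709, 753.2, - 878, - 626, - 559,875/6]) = [ - 935,  -  878,  -  804 , - 709,-631, - 626, - 559, - 26,65, 875/6,753.2, 773 ]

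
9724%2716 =1576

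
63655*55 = 3501025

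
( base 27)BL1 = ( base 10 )8587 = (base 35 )70C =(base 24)ELJ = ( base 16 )218b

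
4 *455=1820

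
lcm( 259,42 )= 1554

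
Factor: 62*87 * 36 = 194184 = 2^3*3^3 *29^1*31^1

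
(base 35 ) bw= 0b110100001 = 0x1A1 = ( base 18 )153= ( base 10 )417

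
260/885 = 52/177 = 0.29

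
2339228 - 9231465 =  - 6892237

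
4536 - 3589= 947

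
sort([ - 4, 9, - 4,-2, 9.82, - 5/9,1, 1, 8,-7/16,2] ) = [ - 4,-4, - 2, - 5/9 ,-7/16, 1, 1, 2, 8, 9,9.82 ]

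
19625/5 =3925 = 3925.00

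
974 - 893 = 81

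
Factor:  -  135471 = -3^1*7^1 * 6451^1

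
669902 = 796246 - 126344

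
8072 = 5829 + 2243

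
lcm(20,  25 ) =100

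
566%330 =236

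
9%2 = 1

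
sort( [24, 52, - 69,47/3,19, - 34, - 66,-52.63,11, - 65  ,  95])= [ -69,-66, - 65, - 52.63,-34, 11, 47/3, 19 , 24, 52,95 ]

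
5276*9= 47484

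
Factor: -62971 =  - 62971^1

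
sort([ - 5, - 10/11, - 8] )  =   [-8,  -  5,  -  10/11]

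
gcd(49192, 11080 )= 8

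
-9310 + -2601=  - 11911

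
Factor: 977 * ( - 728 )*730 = - 2^4 *5^1*7^1*13^1 *73^1*977^1  =  - 519216880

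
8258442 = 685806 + 7572636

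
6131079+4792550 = 10923629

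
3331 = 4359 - 1028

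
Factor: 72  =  2^3*3^2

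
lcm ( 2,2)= 2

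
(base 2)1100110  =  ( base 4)1212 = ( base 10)102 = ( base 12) 86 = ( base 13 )7B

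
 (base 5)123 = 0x26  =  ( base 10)38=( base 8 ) 46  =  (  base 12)32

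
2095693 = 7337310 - 5241617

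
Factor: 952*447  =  2^3*3^1*7^1*17^1*149^1  =  425544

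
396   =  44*9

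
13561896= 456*29741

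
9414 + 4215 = 13629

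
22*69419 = 1527218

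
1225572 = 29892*41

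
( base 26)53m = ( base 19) 9C3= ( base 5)102410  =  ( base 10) 3480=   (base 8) 6630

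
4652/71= 65  +  37/71 = 65.52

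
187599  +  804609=992208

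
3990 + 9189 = 13179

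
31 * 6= 186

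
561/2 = 280 + 1/2= 280.50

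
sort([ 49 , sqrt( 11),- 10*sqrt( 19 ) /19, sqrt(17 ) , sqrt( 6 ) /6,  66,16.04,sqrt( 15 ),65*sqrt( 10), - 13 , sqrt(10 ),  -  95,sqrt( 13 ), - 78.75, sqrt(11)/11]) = [ - 95 ,-78.75 , - 13, - 10*sqrt(19 )/19,sqrt( 11 ) /11,sqrt( 6 )/6, sqrt( 10), sqrt ( 11 ), sqrt( 13),sqrt( 15),sqrt( 17) , 16.04, 49, 66 , 65*sqrt ( 10 )] 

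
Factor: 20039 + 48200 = 68239^1 = 68239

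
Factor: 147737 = 157^1*941^1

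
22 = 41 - 19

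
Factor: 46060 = 2^2*5^1*7^2 * 47^1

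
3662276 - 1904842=1757434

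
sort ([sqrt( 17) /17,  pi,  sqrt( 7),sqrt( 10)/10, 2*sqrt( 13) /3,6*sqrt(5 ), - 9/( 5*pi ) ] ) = [-9/ ( 5*pi ) , sqrt(17) /17,  sqrt( 10 )/10,  2 * sqrt(13)/3,sqrt( 7), pi, 6*sqrt(5) ] 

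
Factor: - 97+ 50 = -47 = - 47^1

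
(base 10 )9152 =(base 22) IK0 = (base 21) KFH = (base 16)23c0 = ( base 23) h6l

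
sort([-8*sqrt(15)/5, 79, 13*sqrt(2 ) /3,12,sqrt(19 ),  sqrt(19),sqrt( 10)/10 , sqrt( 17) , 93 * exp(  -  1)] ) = [ - 8*sqrt(15)/5, sqrt(10 )/10,  sqrt(17 ), sqrt(19), sqrt(19 ), 13*sqrt( 2 )/3, 12, 93 * exp( - 1),79] 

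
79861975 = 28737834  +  51124141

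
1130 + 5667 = 6797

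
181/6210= 181/6210=0.03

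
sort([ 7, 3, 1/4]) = [1/4  ,  3,7] 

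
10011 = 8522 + 1489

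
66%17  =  15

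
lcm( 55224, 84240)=4970160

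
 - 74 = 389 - 463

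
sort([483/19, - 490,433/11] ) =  [ - 490  ,  483/19 , 433/11]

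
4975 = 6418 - 1443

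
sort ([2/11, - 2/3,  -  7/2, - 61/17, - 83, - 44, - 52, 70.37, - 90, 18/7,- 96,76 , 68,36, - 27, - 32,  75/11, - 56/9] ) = [ - 96, - 90, - 83, - 52, - 44,- 32, - 27, - 56/9,  -  61/17,-7/2, - 2/3, 2/11,18/7,75/11,36,68, 70.37,76]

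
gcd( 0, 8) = 8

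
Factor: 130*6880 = 2^6*5^2*13^1*43^1 = 894400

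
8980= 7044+1936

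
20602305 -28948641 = -8346336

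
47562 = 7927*6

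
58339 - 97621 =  - 39282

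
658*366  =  240828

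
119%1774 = 119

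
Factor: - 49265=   -5^1 *59^1*167^1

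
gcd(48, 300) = 12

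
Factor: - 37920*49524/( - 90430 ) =187795008/9043 = 2^6*3^2*79^1*4127^1*9043^(-1)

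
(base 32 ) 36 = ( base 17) 60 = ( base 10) 102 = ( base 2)1100110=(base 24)46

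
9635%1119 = 683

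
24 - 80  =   -56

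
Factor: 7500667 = 31^1 * 131^1*1847^1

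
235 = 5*47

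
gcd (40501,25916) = 1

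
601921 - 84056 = 517865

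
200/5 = 40 = 40.00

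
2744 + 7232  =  9976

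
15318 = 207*74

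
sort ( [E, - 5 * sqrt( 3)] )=[-5*sqrt( 3), E ] 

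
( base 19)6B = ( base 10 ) 125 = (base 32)3t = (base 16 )7D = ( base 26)4L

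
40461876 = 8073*5012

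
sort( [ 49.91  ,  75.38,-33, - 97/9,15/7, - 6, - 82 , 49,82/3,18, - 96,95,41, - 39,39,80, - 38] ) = [ - 96, - 82, - 39, - 38, - 33, - 97/9, - 6, 15/7,  18,82/3,39, 41,  49, 49.91 , 75.38, 80,95]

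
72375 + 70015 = 142390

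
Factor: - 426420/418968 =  - 515/506 = - 2^(  -  1)*5^1*11^( - 1)*23^( - 1)*103^1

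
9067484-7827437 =1240047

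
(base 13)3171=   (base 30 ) 7IC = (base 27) 9al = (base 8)15304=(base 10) 6852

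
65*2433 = 158145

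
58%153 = 58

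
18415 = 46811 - 28396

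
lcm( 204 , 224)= 11424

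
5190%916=610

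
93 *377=35061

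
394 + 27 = 421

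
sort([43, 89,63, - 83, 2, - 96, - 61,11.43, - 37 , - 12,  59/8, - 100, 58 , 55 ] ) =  [  -  100, - 96, - 83, - 61 ,- 37, - 12, 2, 59/8, 11.43, 43, 55, 58, 63,89] 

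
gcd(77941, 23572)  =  1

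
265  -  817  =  -552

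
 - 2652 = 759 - 3411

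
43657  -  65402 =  - 21745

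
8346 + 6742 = 15088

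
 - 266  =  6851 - 7117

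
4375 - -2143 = 6518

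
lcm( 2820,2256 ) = 11280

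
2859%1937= 922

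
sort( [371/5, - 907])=[ - 907,371/5] 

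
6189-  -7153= 13342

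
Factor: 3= 3^1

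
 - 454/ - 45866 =227/22933= 0.01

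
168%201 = 168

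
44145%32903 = 11242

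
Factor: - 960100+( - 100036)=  - 2^3 *7^1*11^1*1721^1 = -1060136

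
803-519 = 284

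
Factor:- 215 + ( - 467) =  - 682 = -2^1*11^1 * 31^1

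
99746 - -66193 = 165939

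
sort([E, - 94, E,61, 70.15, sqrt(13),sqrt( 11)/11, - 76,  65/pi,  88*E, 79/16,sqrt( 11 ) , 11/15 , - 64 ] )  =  [ - 94, - 76, - 64,sqrt( 11)/11,11/15,E,  E,sqrt(11 ), sqrt(13 ), 79/16, 65/pi,61,70.15, 88 * E ] 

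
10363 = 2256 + 8107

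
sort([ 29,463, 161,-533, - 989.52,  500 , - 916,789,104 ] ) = [ - 989.52, - 916, - 533, 29,104,161,463,500,  789] 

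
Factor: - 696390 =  - 2^1*3^1*5^1*139^1*167^1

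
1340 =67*20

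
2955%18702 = 2955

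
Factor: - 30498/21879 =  - 2^1*3^ ( - 1)*11^( - 1 ) * 23^1  =  -46/33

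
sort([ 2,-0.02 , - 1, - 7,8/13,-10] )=[ - 10, - 7, - 1, - 0.02,8/13,2]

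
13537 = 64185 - 50648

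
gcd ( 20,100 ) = 20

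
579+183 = 762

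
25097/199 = 126 + 23/199 = 126.12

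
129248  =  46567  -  -82681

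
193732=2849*68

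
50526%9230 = 4376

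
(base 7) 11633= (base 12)1932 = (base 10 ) 3062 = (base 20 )7d2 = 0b101111110110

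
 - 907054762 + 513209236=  - 393845526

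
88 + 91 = 179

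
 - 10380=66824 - 77204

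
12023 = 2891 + 9132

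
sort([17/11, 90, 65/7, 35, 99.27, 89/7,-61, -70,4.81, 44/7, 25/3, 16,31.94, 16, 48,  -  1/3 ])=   [  -  70 ,- 61,  -  1/3 , 17/11,4.81,44/7,25/3,65/7,89/7,16,16 , 31.94,35,48 , 90, 99.27] 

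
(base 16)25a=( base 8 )1132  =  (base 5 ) 4402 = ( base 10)602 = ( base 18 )1f8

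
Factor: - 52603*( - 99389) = 19^1*41^1*1283^1*5231^1=5228159567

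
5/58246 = 5/58246 = 0.00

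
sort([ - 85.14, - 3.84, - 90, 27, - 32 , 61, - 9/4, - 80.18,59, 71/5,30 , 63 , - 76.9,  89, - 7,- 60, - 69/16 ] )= [ - 90 ,-85.14, - 80.18, - 76.9, - 60, - 32, - 7, - 69/16,  -  3.84, - 9/4, 71/5, 27,30, 59 , 61 , 63,89]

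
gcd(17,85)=17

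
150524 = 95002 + 55522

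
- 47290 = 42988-90278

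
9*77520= 697680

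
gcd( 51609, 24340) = 1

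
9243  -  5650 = 3593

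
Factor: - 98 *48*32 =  - 150528 = - 2^10*3^1 * 7^2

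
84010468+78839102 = 162849570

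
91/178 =91/178 = 0.51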